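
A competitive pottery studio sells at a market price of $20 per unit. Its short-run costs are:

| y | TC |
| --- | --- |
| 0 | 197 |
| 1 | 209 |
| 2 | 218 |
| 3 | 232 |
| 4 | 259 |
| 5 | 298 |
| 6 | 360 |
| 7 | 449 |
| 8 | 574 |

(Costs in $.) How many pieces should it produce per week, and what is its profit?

y = 3; profit = -$172

Compute π = P·y − TC at each output: y=0: -197; y=1: -189; y=2: -178; y=3: -172; y=4: -179; y=5: -198; y=6: -240; y=7: -309; y=8: -414.
Profit is maximized at y = 3. AVC there is 35/3 = $11.67 ≤ P, so producing beats shutting down (which would give -$197).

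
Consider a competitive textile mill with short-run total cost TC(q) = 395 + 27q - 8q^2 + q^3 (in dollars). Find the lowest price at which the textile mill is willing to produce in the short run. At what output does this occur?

The shutdown price is the minimum of AVC. VC = 27q - 8q^2 + q^3, so AVC = 27 - 8q + q^2.
At the minimum of AVC, MC = AVC. MC = 27 - 16q + 3q^2; setting MC = AVC gives 2q^2 - 8q = 0, so q = 4. min AVC = 11.
For P < $11 the firm produces nothing.

$11 per unit, at q = 4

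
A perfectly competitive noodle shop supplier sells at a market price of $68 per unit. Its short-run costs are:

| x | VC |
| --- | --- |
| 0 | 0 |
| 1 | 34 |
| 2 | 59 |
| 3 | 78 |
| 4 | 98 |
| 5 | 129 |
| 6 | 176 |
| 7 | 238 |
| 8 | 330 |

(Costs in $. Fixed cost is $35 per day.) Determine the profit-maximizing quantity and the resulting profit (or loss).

Profit at each row (π = 68x − TC): x=0: -35; x=1: -1; x=2: 42; x=3: 91; x=4: 139; x=5: 176; x=6: 197; x=7: 203; x=8: 179.
Profit is maximized at x = 7. AVC there is 238/7 = $34 ≤ P, so producing beats shutting down (which would give -$35).

x = 7; profit = $203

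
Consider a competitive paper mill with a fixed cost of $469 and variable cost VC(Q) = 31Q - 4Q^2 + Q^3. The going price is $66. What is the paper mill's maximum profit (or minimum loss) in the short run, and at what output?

Profit = -$319 at Q = 5

AVC = 31 - 4Q + Q^2; min AVC = $27 at Q = 2. Since P = $66 ≥ min AVC, the firm produces.
With MC = 31 - 8Q + 3Q^2, P = MC on the upward-sloping part at Q* = 5.
TR = 66·5 = 330. TC = 469 + 180 = 649. Profit = 330 − 649 = -$319.
By producing, the firm covers all variable cost plus $150 of fixed cost; shutting down would lose the full $469.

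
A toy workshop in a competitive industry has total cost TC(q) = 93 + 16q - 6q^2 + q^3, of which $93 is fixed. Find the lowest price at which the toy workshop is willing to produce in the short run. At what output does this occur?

Short-run supply begins at min AVC. From VC = 16q - 6q^2 + q^3, AVC = 16 - 6q + q^2.
dAVC/dq = -6 + 2q = 0 gives q = 3. min AVC = 16 - 6·3 + 3^2 = 7.
For P < $7 the firm produces nothing.

$7 per unit, at q = 3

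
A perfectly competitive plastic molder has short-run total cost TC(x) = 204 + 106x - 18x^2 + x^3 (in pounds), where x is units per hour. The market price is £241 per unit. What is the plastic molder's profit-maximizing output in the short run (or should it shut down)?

Produce at x = 15

Variable cost is VC = 106x - 18x^2 + x^3, so AVC = VC/x = 106 - 18x + x^2 and MC = dTC/dx = 106 - 36x + 3x^2.
AVC hits its minimum where MC = AVC, at x = 9, giving min AVC = 106 - 18·9 + 9^2 = £25.
P = £241 exceeds min AVC = £25, so the firm stays open.
Solving P = MC: -135 - 36x + 3x^2 = 0 ⇒ x = -3 or 15. On the upward-sloping branch, x* = 15.
Check: AVC at x = 15 is £61 ≤ P, so revenue covers variable cost.
Profit = P·x − TC = 241·15 − 1119 = £2496.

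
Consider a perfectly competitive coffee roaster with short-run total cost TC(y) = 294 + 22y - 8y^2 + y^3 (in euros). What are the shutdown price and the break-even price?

Shutdown price = €6; break-even price = €57

Shutdown price = min AVC. AVC = 22 - 8y + y^2, with vertex at y = 4 and minimum €6.
ATC = 294/y + 22 - 8y + y^2. Setting dATC/dy = −294/y^2 − 8 + 2y = 0 gives y = 7 (since 2·7^3 − 8·7^2 = 294).
min ATC = 294/7 + 22 − 8·7 + 7^2 = €57. That is the break-even price.
Between these two prices the firm operates at a loss; above €57 it earns a profit.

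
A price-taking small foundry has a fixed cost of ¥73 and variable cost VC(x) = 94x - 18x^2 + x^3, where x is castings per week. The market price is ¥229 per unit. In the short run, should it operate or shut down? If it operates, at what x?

Produce at x = 15

Strip out fixed cost: VC = 94x - 18x^2 + x^3. Then AVC = 94 - 18x + x^2 and MC = 94 - 36x + 3x^2.
AVC hits its minimum where MC = AVC, at x = 9, giving min AVC = 94 - 18·9 + 9^2 = ¥13.
P = ¥229 exceeds min AVC = ¥13, so the firm stays open.
P = MC gives -135 - 36x + 3x^2 = 0, with roots -3 and 15. Take the larger (rising MC): x* = 15.
Check: AVC at x = 15 is ¥49 ≤ P, so revenue covers variable cost.
Profit = P·x − TC = 229·15 − 808 = ¥2627.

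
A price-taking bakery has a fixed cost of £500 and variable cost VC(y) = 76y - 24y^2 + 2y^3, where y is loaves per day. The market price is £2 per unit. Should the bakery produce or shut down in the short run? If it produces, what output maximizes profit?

Shut down

Variable cost is VC = 76y - 24y^2 + 2y^3, so AVC = VC/y = 76 - 24y + 2y^2 and MC = dTC/dy = 76 - 48y + 6y^2.
AVC is minimized where dAVC/dy = -24 + 4y = 0, at y = 6; min AVC = 76 - 24·6 + 2·6^2 = £4.
With P < min AVC (£2 < £4), every unit sold adds to the loss.
Shutting down limits the loss to fixed cost, £500.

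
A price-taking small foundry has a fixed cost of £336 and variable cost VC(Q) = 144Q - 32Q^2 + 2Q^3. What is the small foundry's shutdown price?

£16 per unit

The firm shuts down when price falls below the minimum of average variable cost. AVC = VC/Q = 144 - 32Q + 2Q^2.
At the minimum of AVC, MC = AVC. MC = 144 - 64Q + 6Q^2; setting MC = AVC gives 4Q^2 - 32Q = 0, so Q = 8. min AVC = 16.
The firm shuts down for any P below £16.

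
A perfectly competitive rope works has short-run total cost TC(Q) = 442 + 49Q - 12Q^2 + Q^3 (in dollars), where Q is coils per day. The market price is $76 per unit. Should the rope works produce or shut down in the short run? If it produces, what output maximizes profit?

Variable cost is VC = 49Q - 12Q^2 + Q^3, so AVC = VC/Q = 49 - 12Q + Q^2 and MC = dTC/dQ = 49 - 24Q + 3Q^2.
AVC is minimized where dAVC/dQ = -12 + 2Q = 0, at Q = 6; min AVC = 49 - 12·6 + 6^2 = $13.
Because $76 ≥ $13, revenue can cover variable cost; the firm operates.
P = MC gives -27 - 24Q + 3Q^2 = 0, with roots -1 and 9. Take the larger (rising MC): Q* = 9.
Check: AVC at Q = 9 is $22 ≤ P, so revenue covers variable cost.
Profit = P·Q − TC = 76·9 − 640 = $44.

Produce at Q = 9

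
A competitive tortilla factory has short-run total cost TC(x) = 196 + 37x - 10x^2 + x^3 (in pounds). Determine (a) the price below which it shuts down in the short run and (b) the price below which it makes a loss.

Shutdown price = £12; break-even price = £44

AVC = 37 - 10x + x^2; minimized at x = 5, giving min AVC = £12. That is the shutdown price.
ATC = 196/x + 37 - 10x + x^2. Setting dATC/dx = −196/x^2 − 10 + 2x = 0 gives x = 7 (since 2·7^3 − 10·7^2 = 196).
min ATC = 196/7 + 37 − 10·7 + 7^2 = £44. That is the break-even price.
Between these two prices the firm operates at a loss; above £44 it earns a profit.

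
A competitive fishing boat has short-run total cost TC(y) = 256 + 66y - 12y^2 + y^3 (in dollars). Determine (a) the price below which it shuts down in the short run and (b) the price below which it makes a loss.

AVC = 66 - 12y + y^2; minimized at y = 6, giving min AVC = $30. That is the shutdown price.
ATC = 256/y + 66 - 12y + y^2. Setting dATC/dy = −256/y^2 − 12 + 2y = 0 gives y = 8 (since 2·8^3 − 12·8^2 = 256).
min ATC = 256/8 + 66 − 12·8 + 8^2 = $66. That is the break-even price.
Between these two prices the firm operates at a loss; above $66 it earns a profit.

Shutdown price = $30; break-even price = $66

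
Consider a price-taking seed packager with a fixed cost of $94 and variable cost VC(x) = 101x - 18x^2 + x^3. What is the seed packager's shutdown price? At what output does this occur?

Short-run supply begins at min AVC. From VC = 101x - 18x^2 + x^3, AVC = 101 - 18x + x^2.
dAVC/dx = -18 + 2x = 0 gives x = 9. min AVC = 101 - 18·9 + 9^2 = 20.
So the shutdown price is $20.

$20 per unit, at x = 9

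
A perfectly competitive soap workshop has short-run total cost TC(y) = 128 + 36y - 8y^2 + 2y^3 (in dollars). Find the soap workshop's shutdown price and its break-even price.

Shutdown price = $28; break-even price = $68

Shutdown price = min AVC. AVC = 36 - 8y + 2y^2, with vertex at y = 2 and minimum $28.
ATC = 128/y + 36 - 8y + 2y^2. Setting dATC/dy = −128/y^2 − 8 + 4y = 0 gives y = 4 (since 4·4^3 − 8·4^2 = 128).
min ATC = 128/4 + 36 − 8·4 + 2·4^2 = $68. That is the break-even price.
Between these two prices the firm operates at a loss; above $68 it earns a profit.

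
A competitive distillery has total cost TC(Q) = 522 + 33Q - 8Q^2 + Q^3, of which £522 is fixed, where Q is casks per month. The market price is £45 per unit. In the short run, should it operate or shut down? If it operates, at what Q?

Variable cost is VC = 33Q - 8Q^2 + Q^3, so AVC = VC/Q = 33 - 8Q + Q^2 and MC = dTC/dQ = 33 - 16Q + 3Q^2.
The AVC parabola has its vertex at Q = 8/2 = 4, where AVC = 33 - 8·4 + 4^2 = £17.
Because £45 ≥ £17, revenue can cover variable cost; the firm operates.
Set P = MC: 45 = 33 - 16Q + 3Q^2 → -12 - 16Q + 3Q^2 = 0. The roots are Q = -2/3 and Q = 6; the profit-maximizing output is on the rising part of MC, so Q* = 6.
Check: AVC at Q = 6 is £21 ≤ P, so revenue covers variable cost.
Profit = P·Q − TC = 45·6 − 648 = -£378, a loss, but smaller than the £522 fixed cost the firm would lose by shutting down.

Produce at Q = 6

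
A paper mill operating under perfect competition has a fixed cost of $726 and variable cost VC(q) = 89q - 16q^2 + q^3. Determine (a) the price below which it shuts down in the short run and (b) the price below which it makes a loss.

AVC = 89 - 16q + q^2; minimized at q = 8, giving min AVC = $25. That is the shutdown price.
ATC = 726/q + 89 - 16q + q^2. Setting dATC/dq = −726/q^2 − 16 + 2q = 0 gives q = 11 (since 2·11^3 − 16·11^2 = 726).
min ATC = 726/11 + 89 − 16·11 + 11^2 = $100. That is the break-even price.
Between these two prices the firm operates at a loss; above $100 it earns a profit.

Shutdown price = $25; break-even price = $100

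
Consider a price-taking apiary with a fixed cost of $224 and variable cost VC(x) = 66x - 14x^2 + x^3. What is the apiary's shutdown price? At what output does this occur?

The firm shuts down when price falls below the minimum of average variable cost. AVC = VC/x = 66 - 14x + x^2.
dAVC/dx = -14 + 2x = 0 gives x = 7. min AVC = 66 - 14·7 + 7^2 = 17.
The firm shuts down for any P below $17.

$17 per unit, at x = 7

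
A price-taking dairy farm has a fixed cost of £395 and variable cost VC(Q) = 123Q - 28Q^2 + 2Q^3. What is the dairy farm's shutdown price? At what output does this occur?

Short-run supply begins at min AVC. From VC = 123Q - 28Q^2 + 2Q^3, AVC = 123 - 28Q + 2Q^2.
dAVC/dQ = -28 + 4Q = 0 gives Q = 7. min AVC = 123 - 28·7 + 2·7^2 = 25.
So the shutdown price is £25.

£25 per unit, at Q = 7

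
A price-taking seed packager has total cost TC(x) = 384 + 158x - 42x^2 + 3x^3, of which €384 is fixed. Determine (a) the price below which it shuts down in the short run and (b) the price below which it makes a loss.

AVC = 158 - 42x + 3x^2; minimized at x = 7, giving min AVC = €11. That is the shutdown price.
ATC = 384/x + 158 - 42x + 3x^2. Setting dATC/dx = −384/x^2 − 42 + 6x = 0 gives x = 8 (since 6·8^3 − 42·8^2 = 384).
min ATC = 384/8 + 158 − 42·8 + 3·8^2 = €62. That is the break-even price.
Between these two prices the firm operates at a loss; above €62 it earns a profit.

Shutdown price = €11; break-even price = €62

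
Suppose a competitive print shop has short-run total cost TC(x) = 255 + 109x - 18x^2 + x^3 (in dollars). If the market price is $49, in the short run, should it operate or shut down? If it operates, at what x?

Strip out fixed cost: VC = 109x - 18x^2 + x^3. Then AVC = 109 - 18x + x^2 and MC = 109 - 36x + 3x^2.
AVC is minimized where dAVC/dx = -18 + 2x = 0, at x = 9; min AVC = 109 - 18·9 + 9^2 = $28.
Because $49 ≥ $28, revenue can cover variable cost; the firm operates.
Solving P = MC: 60 - 36x + 3x^2 = 0 ⇒ x = 2 or 10. On the upward-sloping branch, x* = 10.
Check: AVC at x = 10 is $29 ≤ P, so revenue covers variable cost.
Profit = P·x − TC = 49·10 − 545 = -$55, a loss, but smaller than the $255 fixed cost the firm would lose by shutting down.

Produce at x = 10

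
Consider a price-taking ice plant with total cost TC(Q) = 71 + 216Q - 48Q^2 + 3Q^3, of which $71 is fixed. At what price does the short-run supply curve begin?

$24 per unit

Short-run supply begins at min AVC. From VC = 216Q - 48Q^2 + 3Q^3, AVC = 216 - 48Q + 3Q^2.
dAVC/dQ = -48 + 6Q = 0 gives Q = 8. min AVC = 216 - 48·8 + 3·8^2 = 24.
The firm shuts down for any P below $24.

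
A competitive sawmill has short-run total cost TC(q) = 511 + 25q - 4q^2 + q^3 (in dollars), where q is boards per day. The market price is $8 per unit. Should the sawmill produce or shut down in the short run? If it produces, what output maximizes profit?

From TC, MC = TC'(q) = 25 - 8q + 3q^2 and AVC = VC/q = 25 - 4q + q^2.
AVC is minimized where dAVC/dq = -4 + 2q = 0, at q = 2; min AVC = 25 - 4·2 + 2^2 = $21.
Since P = $8 < min AVC = $21, price fails to cover variable cost at any output.
Best response: produce nothing and absorb the $511 fixed cost.

Shut down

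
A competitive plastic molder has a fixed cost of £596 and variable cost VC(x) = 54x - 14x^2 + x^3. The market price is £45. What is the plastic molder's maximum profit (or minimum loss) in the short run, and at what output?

AVC = 54 - 14x + x^2; min AVC = £5 at x = 7. Since P = £45 ≥ min AVC, the firm produces.
With MC = 54 - 28x + 3x^2, P = MC on the upward-sloping part at x* = 9.
TR = 45·9 = 405. TC = 596 + 81 = 677. Profit = 405 − 677 = -£272.
Shutting down would mean losing the fixed cost of £596, so operating at a loss of £272 is better by £324.

Profit = -£272 at x = 9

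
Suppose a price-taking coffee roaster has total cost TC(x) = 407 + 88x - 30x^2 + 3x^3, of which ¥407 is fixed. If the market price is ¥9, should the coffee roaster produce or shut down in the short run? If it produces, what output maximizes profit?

Shut down

From TC, MC = TC'(x) = 88 - 60x + 9x^2 and AVC = VC/x = 88 - 30x + 3x^2.
AVC hits its minimum where MC = AVC, at x = 5, giving min AVC = 88 - 30·5 + 3·5^2 = ¥13.
P = ¥9 lies below min AVC = ¥13; no output level covers variable cost.
Best response: produce nothing and absorb the ¥407 fixed cost.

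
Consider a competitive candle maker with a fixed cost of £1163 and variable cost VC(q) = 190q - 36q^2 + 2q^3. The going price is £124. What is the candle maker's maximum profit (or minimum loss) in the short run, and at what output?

AVC = 190 - 36q + 2q^2 has its minimum £28 at q = 9; price £124 clears that bar, so the firm operates.
MC = 190 - 72q + 6q^2. Setting P = MC and taking the root on the rising branch gives q* = 11.
TR = 124·11 = 1364. TC = 1163 + 396 = 1559. Profit = 1364 − 1559 = -£195.
Shutting down would mean losing the fixed cost of £1163, so operating at a loss of £195 is better by £968.

Profit = -£195 at q = 11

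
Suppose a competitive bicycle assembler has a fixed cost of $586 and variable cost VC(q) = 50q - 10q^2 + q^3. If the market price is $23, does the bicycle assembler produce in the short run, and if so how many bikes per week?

Variable cost is VC = 50q - 10q^2 + q^3, so AVC = VC/q = 50 - 10q + q^2 and MC = dTC/dq = 50 - 20q + 3q^2.
AVC is minimized where dAVC/dq = -10 + 2q = 0, at q = 5; min AVC = 50 - 10·5 + 5^2 = $25.
With P < min AVC ($23 < $25), every unit sold adds to the loss.
The firm minimizes its loss by shutting down and losing only its fixed cost of $586.

Shut down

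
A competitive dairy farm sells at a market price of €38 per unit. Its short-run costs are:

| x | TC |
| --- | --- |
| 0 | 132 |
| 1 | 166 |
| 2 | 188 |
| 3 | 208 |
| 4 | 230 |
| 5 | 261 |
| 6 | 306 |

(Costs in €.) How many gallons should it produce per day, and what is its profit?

x = 5; profit = -€71

Tabulate TR − TC: x=0: -132; x=1: -128; x=2: -112; x=3: -94; x=4: -78; x=5: -71; x=6: -78.
Profit is maximized at x = 5. AVC there is 129/5 = €25.80 ≤ P, so producing beats shutting down (which would give -€132).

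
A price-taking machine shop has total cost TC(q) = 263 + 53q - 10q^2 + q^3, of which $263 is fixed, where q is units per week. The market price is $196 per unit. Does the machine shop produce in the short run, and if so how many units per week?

Strip out fixed cost: VC = 53q - 10q^2 + q^3. Then AVC = 53 - 10q + q^2 and MC = 53 - 20q + 3q^2.
AVC is minimized where dAVC/dq = -10 + 2q = 0, at q = 5; min AVC = 53 - 10·5 + 5^2 = $28.
Because $196 ≥ $28, revenue can cover variable cost; the firm operates.
Set P = MC: 196 = 53 - 20q + 3q^2 → -143 - 20q + 3q^2 = 0. The roots are q = -13/3 and q = 11; the profit-maximizing output is on the rising part of MC, so q* = 11.
Check: AVC at q = 11 is $64 ≤ P, so revenue covers variable cost.
Profit = P·q − TC = 196·11 − 967 = $1189.

Produce at q = 11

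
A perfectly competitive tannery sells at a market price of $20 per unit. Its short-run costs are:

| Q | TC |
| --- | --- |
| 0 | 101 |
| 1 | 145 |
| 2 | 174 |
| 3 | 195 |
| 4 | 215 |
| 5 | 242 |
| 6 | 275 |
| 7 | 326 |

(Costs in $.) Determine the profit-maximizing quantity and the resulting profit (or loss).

Profit at each row (π = 20Q − TC): Q=0: -101; Q=1: -125; Q=2: -134; Q=3: -135; Q=4: -135; Q=5: -142; Q=6: -155; Q=7: -186.
Profit is highest at Q = 0. Equivalently, the lowest AVC in the table is 141/5 ≈ $28.20 at Q = 5, and P = $20 falls below it — price never covers variable cost, so the firm shuts down and loses only its fixed cost.

Q = 0 (shut down); profit = -$101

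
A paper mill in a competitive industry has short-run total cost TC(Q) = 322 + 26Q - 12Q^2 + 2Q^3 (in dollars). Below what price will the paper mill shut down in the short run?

$8 per unit

The firm shuts down when price falls below the minimum of average variable cost. AVC = VC/Q = 26 - 12Q + 2Q^2.
dAVC/dQ = -12 + 4Q = 0 gives Q = 3. min AVC = 26 - 12·3 + 2·3^2 = 8.
So the shutdown price is $8.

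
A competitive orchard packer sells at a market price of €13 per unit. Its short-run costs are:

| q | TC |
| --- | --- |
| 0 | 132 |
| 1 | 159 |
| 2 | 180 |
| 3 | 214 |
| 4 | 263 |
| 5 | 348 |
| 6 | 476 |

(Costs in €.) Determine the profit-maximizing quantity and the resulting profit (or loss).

Tabulate TR − TC: q=0: -132; q=1: -146; q=2: -154; q=3: -175; q=4: -211; q=5: -283; q=6: -398.
Profit is highest at q = 0. Equivalently, the lowest AVC in the table is 48/2 ≈ €24 at q = 2, and P = €13 falls below it — price never covers variable cost, so the firm shuts down and loses only its fixed cost.

q = 0 (shut down); profit = -€132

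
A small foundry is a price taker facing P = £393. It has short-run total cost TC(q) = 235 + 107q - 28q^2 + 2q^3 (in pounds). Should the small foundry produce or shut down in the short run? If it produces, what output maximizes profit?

Variable cost is VC = 107q - 28q^2 + 2q^3, so AVC = VC/q = 107 - 28q + 2q^2 and MC = dTC/dq = 107 - 56q + 6q^2.
AVC is minimized where dAVC/dq = -28 + 4q = 0, at q = 7; min AVC = 107 - 28·7 + 2·7^2 = £9.
Because £393 ≥ £9, revenue can cover variable cost; the firm operates.
P = MC gives -286 - 56q + 6q^2 = 0, with roots -11/3 and 13. Take the larger (rising MC): q* = 13.
Check: AVC at q = 13 is £81 ≤ P, so revenue covers variable cost.
Profit = P·q − TC = 393·13 − 1288 = £3821.

Produce at q = 13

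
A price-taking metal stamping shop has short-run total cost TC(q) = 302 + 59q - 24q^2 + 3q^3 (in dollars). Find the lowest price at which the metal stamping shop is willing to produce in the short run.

The shutdown price is the minimum of AVC. VC = 59q - 24q^2 + 3q^3, so AVC = 59 - 24q + 3q^2.
At the minimum of AVC, MC = AVC. MC = 59 - 48q + 9q^2; setting MC = AVC gives 6q^2 - 24q = 0, so q = 4. min AVC = 11.
For P < $11 the firm produces nothing.

$11 per unit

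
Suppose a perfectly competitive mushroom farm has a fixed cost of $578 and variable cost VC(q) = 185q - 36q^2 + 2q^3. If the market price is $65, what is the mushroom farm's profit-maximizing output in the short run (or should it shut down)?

From TC, MC = TC'(q) = 185 - 72q + 6q^2 and AVC = VC/q = 185 - 36q + 2q^2.
The AVC parabola has its vertex at q = 36/4 = 9, where AVC = 185 - 36·9 + 2·9^2 = $23.
P = $65 exceeds min AVC = $23, so the firm stays open.
Solving P = MC: 120 - 72q + 6q^2 = 0 ⇒ q = 2 or 10. On the upward-sloping branch, q* = 10.
Check: AVC at q = 10 is $25 ≤ P, so revenue covers variable cost.
Profit = P·q − TC = 65·10 − 828 = -$178, a loss, but smaller than the $578 fixed cost the firm would lose by shutting down.

Produce at q = 10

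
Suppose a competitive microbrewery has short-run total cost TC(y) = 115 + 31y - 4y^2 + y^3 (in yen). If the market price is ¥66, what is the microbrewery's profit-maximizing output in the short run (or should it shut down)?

Produce at y = 5

Strip out fixed cost: VC = 31y - 4y^2 + y^3. Then AVC = 31 - 4y + y^2 and MC = 31 - 8y + 3y^2.
The AVC parabola has its vertex at y = 4/2 = 2, where AVC = 31 - 4·2 + 2^2 = ¥27.
P = ¥66 exceeds min AVC = ¥27, so the firm stays open.
P = MC gives -35 - 8y + 3y^2 = 0, with roots -7/3 and 5. Take the larger (rising MC): y* = 5.
Check: AVC at y = 5 is ¥36 ≤ P, so revenue covers variable cost.
Profit = P·y − TC = 66·5 − 295 = ¥35.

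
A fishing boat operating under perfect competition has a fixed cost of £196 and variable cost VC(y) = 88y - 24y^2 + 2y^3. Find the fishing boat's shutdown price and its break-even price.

Shutdown price = min AVC. AVC = 88 - 24y + 2y^2, with vertex at y = 6 and minimum £16.
ATC = 196/y + 88 - 24y + 2y^2. Setting dATC/dy = −196/y^2 − 24 + 4y = 0 gives y = 7 (since 4·7^3 − 24·7^2 = 196).
min ATC = 196/7 + 88 − 24·7 + 2·7^2 = £46. That is the break-even price.
For £16 ≤ P < £46 the firm produces at a loss; below £16 it shuts down.

Shutdown price = £16; break-even price = £46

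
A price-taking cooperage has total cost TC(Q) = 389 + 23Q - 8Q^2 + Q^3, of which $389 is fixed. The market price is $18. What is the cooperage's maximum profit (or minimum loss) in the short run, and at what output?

Profit = -$339 at Q = 5

AVC = 23 - 8Q + Q^2 has its minimum $7 at Q = 4; price $18 clears that bar, so the firm operates.
With MC = 23 - 16Q + 3Q^2, P = MC on the upward-sloping part at Q* = 5.
TR = 18·5 = 90. TC = 389 + 40 = 429. Profit = 90 − 429 = -$339.
That loss of $339 beats the $389 the firm would lose by shutting down; producing recovers $50 of fixed cost.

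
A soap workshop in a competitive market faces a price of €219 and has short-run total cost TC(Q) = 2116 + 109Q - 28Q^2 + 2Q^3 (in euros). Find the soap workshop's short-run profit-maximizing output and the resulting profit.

AVC = 109 - 28Q + 2Q^2; min AVC = €11 at Q = 7. Since P = €219 ≥ min AVC, the firm produces.
MC = 109 - 56Q + 6Q^2. Setting P = MC and taking the root on the rising branch gives Q* = 11.
TR = 219·11 = 2409. TC = 2116 + 473 = 2589. Profit = 2409 − 2589 = -€180.
Shutting down would mean losing the fixed cost of €2116, so operating at a loss of €180 is better by €1936.

Profit = -€180 at Q = 11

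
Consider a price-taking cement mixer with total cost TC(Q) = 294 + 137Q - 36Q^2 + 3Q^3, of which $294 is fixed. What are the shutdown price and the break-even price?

Shutdown price = $29; break-even price = $74

AVC = 137 - 36Q + 3Q^2; minimized at Q = 6, giving min AVC = $29. That is the shutdown price.
ATC = 294/Q + 137 - 36Q + 3Q^2. Setting dATC/dQ = −294/Q^2 − 36 + 6Q = 0 gives Q = 7 (since 6·7^3 − 36·7^2 = 294).
min ATC = 294/7 + 137 − 36·7 + 3·7^2 = $74. That is the break-even price.
Between these two prices the firm operates at a loss; above $74 it earns a profit.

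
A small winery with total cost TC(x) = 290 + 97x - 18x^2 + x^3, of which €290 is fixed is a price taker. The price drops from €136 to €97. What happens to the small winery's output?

AVC = 97 - 18x + x^2, minimized at x = 9 where min AVC = €16. MC = 97 - 36x + 3x^2.
With P = €136 above the shutdown price, P = MC gives x = 13.
At P = €97 ≥ min AVC, set P = MC: x = 12. The firm stays open but cuts output.

Output falls from 13 to 12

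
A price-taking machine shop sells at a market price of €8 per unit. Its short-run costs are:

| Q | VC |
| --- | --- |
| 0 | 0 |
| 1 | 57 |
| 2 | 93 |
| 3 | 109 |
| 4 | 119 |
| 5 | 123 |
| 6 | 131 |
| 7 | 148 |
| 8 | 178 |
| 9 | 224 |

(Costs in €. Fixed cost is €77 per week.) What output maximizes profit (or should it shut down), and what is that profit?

Q = 0 (shut down); profit = -€77

Profit at each row (π = 8Q − TC): Q=0: -77; Q=1: -126; Q=2: -154; Q=3: -162; Q=4: -164; Q=5: -160; Q=6: -160; Q=7: -169; Q=8: -191; Q=9: -229.
Profit is highest at Q = 0. Equivalently, the lowest AVC in the table is 148/7 ≈ €21.14 at Q = 7, and P = €8 falls below it — price never covers variable cost, so the firm shuts down and loses only its fixed cost.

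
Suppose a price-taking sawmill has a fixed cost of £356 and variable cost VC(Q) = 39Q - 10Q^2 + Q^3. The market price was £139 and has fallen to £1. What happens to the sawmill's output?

MC = 39 - 20Q + 3Q^2; the shutdown threshold is min AVC = £14 (at Q = 5).
With P = £139 above the shutdown price, P = MC gives Q = 10.
At P = £1 < min AVC = £14, price no longer covers variable cost at any output, so the firm shuts down: Q = 0.

Output falls from 10 to 0 (the firm shuts down)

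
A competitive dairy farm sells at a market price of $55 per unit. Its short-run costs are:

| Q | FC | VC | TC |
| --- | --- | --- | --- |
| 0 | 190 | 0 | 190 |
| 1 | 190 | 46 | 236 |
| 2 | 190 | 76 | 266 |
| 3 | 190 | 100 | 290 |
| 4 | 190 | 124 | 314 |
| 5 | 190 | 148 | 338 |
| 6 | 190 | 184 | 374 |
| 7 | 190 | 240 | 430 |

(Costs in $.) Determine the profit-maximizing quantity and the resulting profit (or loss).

Q = 6; profit = -$44

Profit at each row (π = 55Q − TC): Q=0: -190; Q=1: -181; Q=2: -156; Q=3: -125; Q=4: -94; Q=5: -63; Q=6: -44; Q=7: -45.
Profit is maximized at Q = 6. AVC there is 184/6 = $30.67 ≤ P, so producing beats shutting down (which would give -$190).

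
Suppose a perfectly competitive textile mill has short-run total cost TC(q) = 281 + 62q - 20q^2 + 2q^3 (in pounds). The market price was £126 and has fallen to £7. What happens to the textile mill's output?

MC = 62 - 40q + 6q^2; the shutdown threshold is min AVC = £12 (at q = 5).
At P = £126 ≥ min AVC, set P = MC on the rising branch: q = 8.
At P = £7 < min AVC = £12, price no longer covers variable cost at any output, so the firm shuts down: q = 0.

Output falls from 8 to 0 (the firm shuts down)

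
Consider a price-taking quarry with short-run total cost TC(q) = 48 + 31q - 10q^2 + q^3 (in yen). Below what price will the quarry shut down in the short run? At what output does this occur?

Short-run supply begins at min AVC. From VC = 31q - 10q^2 + q^3, AVC = 31 - 10q + q^2.
At the minimum of AVC, MC = AVC. MC = 31 - 20q + 3q^2; setting MC = AVC gives 2q^2 - 10q = 0, so q = 5. min AVC = 6.
The firm shuts down for any P below ¥6.

¥6 per unit, at q = 5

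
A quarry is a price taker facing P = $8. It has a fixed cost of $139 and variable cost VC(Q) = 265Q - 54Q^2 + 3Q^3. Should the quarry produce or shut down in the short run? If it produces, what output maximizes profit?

Shut down

Variable cost is VC = 265Q - 54Q^2 + 3Q^3, so AVC = VC/Q = 265 - 54Q + 3Q^2 and MC = dTC/dQ = 265 - 108Q + 9Q^2.
AVC hits its minimum where MC = AVC, at Q = 9, giving min AVC = 265 - 54·9 + 3·9^2 = $22.
P = $8 lies below min AVC = $22; no output level covers variable cost.
The firm minimizes its loss by shutting down and losing only its fixed cost of $139.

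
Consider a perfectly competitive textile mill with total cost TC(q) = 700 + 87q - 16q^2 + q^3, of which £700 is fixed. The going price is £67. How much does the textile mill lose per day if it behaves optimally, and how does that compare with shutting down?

Profit = -£300 at q = 10

AVC = 87 - 16q + q^2; min AVC = £23 at q = 8. Since P = £67 ≥ min AVC, the firm produces.
With MC = 87 - 32q + 3q^2, P = MC on the upward-sloping part at q* = 10.
TR = 67·10 = 670. TC = 700 + 270 = 970. Profit = 670 − 970 = -£300.
That loss of £300 beats the £700 the firm would lose by shutting down; producing recovers £400 of fixed cost.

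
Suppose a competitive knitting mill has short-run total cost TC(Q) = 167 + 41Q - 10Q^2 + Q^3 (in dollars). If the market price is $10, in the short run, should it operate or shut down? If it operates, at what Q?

Variable cost is VC = 41Q - 10Q^2 + Q^3, so AVC = VC/Q = 41 - 10Q + Q^2 and MC = dTC/dQ = 41 - 20Q + 3Q^2.
AVC is minimized where dAVC/dQ = -10 + 2Q = 0, at Q = 5; min AVC = 41 - 10·5 + 5^2 = $16.
P = $10 lies below min AVC = $16; no output level covers variable cost.
Shutting down limits the loss to fixed cost, $167.

Shut down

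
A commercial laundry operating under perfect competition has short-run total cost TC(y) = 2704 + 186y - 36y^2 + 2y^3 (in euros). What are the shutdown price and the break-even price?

Shutdown price = min AVC. AVC = 186 - 36y + 2y^2, with vertex at y = 9 and minimum €24.
ATC = 2704/y + 186 - 36y + 2y^2. Setting dATC/dy = −2704/y^2 − 36 + 4y = 0 gives y = 13 (since 4·13^3 − 36·13^2 = 2704).
min ATC = 2704/13 + 186 − 36·13 + 2·13^2 = €264. That is the break-even price.
For €24 ≤ P < €264 the firm produces at a loss; below €24 it shuts down.

Shutdown price = €24; break-even price = €264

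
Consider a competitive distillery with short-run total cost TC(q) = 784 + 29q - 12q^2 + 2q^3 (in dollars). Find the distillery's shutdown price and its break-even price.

Shutdown price = $11; break-even price = $155

Shutdown price = min AVC. AVC = 29 - 12q + 2q^2, with vertex at q = 3 and minimum $11.
ATC = 784/q + 29 - 12q + 2q^2. Setting dATC/dq = −784/q^2 − 12 + 4q = 0 gives q = 7 (since 4·7^3 − 12·7^2 = 784).
min ATC = 784/7 + 29 − 12·7 + 2·7^2 = $155. That is the break-even price.
For $11 ≤ P < $155 the firm produces at a loss; below $11 it shuts down.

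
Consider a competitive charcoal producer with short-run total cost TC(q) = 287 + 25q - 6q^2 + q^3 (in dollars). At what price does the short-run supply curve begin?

$16 per unit

Short-run supply begins at min AVC. From VC = 25q - 6q^2 + q^3, AVC = 25 - 6q + q^2.
dAVC/dq = -6 + 2q = 0 gives q = 3. min AVC = 25 - 6·3 + 3^2 = 16.
So the shutdown price is $16.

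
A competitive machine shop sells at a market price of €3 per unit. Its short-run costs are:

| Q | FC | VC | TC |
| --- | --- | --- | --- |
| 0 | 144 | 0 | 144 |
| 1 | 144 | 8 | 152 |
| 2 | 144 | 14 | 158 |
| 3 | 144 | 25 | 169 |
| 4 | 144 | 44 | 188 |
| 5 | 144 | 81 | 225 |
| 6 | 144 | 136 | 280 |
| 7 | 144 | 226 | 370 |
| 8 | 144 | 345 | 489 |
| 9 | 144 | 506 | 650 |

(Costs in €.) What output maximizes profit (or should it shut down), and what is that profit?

Tabulate TR − TC: Q=0: -144; Q=1: -149; Q=2: -152; Q=3: -160; Q=4: -176; Q=5: -210; Q=6: -262; Q=7: -349; Q=8: -465; Q=9: -623.
Profit is highest at Q = 0. Equivalently, the lowest AVC in the table is 14/2 ≈ €7 at Q = 2, and P = €3 falls below it — price never covers variable cost, so the firm shuts down and loses only its fixed cost.

Q = 0 (shut down); profit = -€144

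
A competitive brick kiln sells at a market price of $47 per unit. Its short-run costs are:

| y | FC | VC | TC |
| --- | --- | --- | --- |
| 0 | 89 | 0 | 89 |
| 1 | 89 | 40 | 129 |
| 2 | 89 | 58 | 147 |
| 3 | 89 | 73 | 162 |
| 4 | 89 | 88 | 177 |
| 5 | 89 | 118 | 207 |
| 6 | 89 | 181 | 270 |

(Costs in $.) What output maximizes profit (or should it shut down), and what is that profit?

y = 5; profit = $28

Tabulate TR − TC: y=0: -89; y=1: -82; y=2: -53; y=3: -21; y=4: 11; y=5: 28; y=6: 12.
Profit is maximized at y = 5. AVC there is 118/5 = $23.60 ≤ P, so producing beats shutting down (which would give -$89).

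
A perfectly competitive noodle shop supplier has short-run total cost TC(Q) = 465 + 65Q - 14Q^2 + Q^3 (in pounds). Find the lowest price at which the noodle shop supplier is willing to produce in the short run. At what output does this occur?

£16 per unit, at Q = 7

The shutdown price is the minimum of AVC. VC = 65Q - 14Q^2 + Q^3, so AVC = 65 - 14Q + Q^2.
At the minimum of AVC, MC = AVC. MC = 65 - 28Q + 3Q^2; setting MC = AVC gives 2Q^2 - 14Q = 0, so Q = 7. min AVC = 16.
For P < £16 the firm produces nothing.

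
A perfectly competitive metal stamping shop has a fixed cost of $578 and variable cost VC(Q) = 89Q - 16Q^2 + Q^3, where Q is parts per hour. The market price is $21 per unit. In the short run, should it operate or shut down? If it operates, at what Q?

Shut down

From TC, MC = TC'(Q) = 89 - 32Q + 3Q^2 and AVC = VC/Q = 89 - 16Q + Q^2.
The AVC parabola has its vertex at Q = 16/2 = 8, where AVC = 89 - 16·8 + 8^2 = $25.
Since P = $21 < min AVC = $25, price fails to cover variable cost at any output.
Best response: produce nothing and absorb the $578 fixed cost.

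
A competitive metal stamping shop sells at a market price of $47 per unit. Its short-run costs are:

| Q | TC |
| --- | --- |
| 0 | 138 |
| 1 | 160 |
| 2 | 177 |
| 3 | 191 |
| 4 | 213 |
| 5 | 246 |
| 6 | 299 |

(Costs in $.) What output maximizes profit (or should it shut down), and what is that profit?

Q = 5; profit = -$11

Profit at each row (π = 47Q − TC): Q=0: -138; Q=1: -113; Q=2: -83; Q=3: -50; Q=4: -25; Q=5: -11; Q=6: -17.
Profit is maximized at Q = 5. AVC there is 108/5 = $21.60 ≤ P, so producing beats shutting down (which would give -$138).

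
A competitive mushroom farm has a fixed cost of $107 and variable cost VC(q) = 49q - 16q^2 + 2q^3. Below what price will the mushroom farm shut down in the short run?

$17 per unit

The shutdown price is the minimum of AVC. VC = 49q - 16q^2 + 2q^3, so AVC = 49 - 16q + 2q^2.
At the minimum of AVC, MC = AVC. MC = 49 - 32q + 6q^2; setting MC = AVC gives 4q^2 - 16q = 0, so q = 4. min AVC = 17.
So the shutdown price is $17.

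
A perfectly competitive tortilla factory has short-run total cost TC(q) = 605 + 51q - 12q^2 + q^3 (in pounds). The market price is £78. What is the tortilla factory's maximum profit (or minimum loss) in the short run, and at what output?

AVC = 51 - 12q + q^2; min AVC = £15 at q = 6. Since P = £78 ≥ min AVC, the firm produces.
With MC = 51 - 24q + 3q^2, P = MC on the upward-sloping part at q* = 9.
TR = 78·9 = 702. TC = 605 + 216 = 821. Profit = 702 − 821 = -£119.
Shutting down would mean losing the fixed cost of £605, so operating at a loss of £119 is better by £486.

Profit = -£119 at q = 9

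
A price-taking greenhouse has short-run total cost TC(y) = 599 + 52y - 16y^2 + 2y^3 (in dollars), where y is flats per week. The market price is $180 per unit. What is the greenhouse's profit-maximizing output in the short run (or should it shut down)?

Strip out fixed cost: VC = 52y - 16y^2 + 2y^3. Then AVC = 52 - 16y + 2y^2 and MC = 52 - 32y + 6y^2.
AVC is minimized where dAVC/dy = -16 + 4y = 0, at y = 4; min AVC = 52 - 16·4 + 2·4^2 = $20.
Since P = $180 ≥ min AVC = $20, price covers variable cost and the firm should produce.
P = MC gives -128 - 32y + 6y^2 = 0, with roots -8/3 and 8. Take the larger (rising MC): y* = 8.
Check: AVC at y = 8 is $52 ≤ P, so revenue covers variable cost.
Profit = P·y − TC = 180·8 − 1015 = $425.

Produce at y = 8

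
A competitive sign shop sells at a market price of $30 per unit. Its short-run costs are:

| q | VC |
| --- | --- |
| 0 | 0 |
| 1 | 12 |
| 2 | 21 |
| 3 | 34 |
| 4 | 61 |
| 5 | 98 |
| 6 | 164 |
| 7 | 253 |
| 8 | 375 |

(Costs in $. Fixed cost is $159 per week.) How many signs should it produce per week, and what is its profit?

Profit at each row (π = 30q − TC): q=0: -159; q=1: -141; q=2: -120; q=3: -103; q=4: -100; q=5: -107; q=6: -143; q=7: -202; q=8: -294.
Profit is maximized at q = 4. AVC there is 61/4 = $15.25 ≤ P, so producing beats shutting down (which would give -$159).

q = 4; profit = -$100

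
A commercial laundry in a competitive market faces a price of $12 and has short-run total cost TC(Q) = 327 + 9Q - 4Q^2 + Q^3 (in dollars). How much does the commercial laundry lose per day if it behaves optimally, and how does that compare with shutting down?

AVC = 9 - 4Q + Q^2; min AVC = $5 at Q = 2. Since P = $12 ≥ min AVC, the firm produces.
MC = 9 - 8Q + 3Q^2. Setting P = MC and taking the root on the rising branch gives Q* = 3.
TR = 12·3 = 36. TC = 327 + 18 = 345. Profit = 36 − 345 = -$309.
That loss of $309 beats the $327 the firm would lose by shutting down; producing recovers $18 of fixed cost.

Profit = -$309 at Q = 3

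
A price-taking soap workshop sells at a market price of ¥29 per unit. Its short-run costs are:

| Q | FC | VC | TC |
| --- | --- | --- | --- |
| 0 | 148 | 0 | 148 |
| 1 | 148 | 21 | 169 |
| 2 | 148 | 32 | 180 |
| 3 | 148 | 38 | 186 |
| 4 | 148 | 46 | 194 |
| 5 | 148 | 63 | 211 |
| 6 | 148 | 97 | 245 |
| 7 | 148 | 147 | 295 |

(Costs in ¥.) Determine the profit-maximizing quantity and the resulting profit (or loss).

Tabulate TR − TC: Q=0: -148; Q=1: -140; Q=2: -122; Q=3: -99; Q=4: -78; Q=5: -66; Q=6: -71; Q=7: -92.
Profit is maximized at Q = 5. AVC there is 63/5 = ¥12.60 ≤ P, so producing beats shutting down (which would give -¥148).

Q = 5; profit = -¥66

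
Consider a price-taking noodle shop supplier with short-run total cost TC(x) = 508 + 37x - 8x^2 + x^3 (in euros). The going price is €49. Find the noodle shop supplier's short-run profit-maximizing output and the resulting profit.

AVC = 37 - 8x + x^2; min AVC = €21 at x = 4. Since P = €49 ≥ min AVC, the firm produces.
MC = 37 - 16x + 3x^2. Setting P = MC and taking the root on the rising branch gives x* = 6.
TR = 49·6 = 294. TC = 508 + 150 = 658. Profit = 294 − 658 = -€364.
Shutting down would mean losing the fixed cost of €508, so operating at a loss of €364 is better by €144.

Profit = -€364 at x = 6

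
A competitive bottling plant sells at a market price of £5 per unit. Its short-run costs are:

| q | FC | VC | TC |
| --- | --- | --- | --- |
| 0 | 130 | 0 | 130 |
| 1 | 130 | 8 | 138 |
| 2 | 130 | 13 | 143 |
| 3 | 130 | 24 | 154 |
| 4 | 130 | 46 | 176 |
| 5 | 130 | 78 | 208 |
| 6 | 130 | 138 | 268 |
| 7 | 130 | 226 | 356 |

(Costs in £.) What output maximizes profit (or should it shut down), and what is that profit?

Profit at each row (π = 5q − TC): q=0: -130; q=1: -133; q=2: -133; q=3: -139; q=4: -156; q=5: -183; q=6: -238; q=7: -321.
Profit is highest at q = 0. Equivalently, the lowest AVC in the table is 13/2 ≈ £6.50 at q = 2, and P = £5 falls below it — price never covers variable cost, so the firm shuts down and loses only its fixed cost.

q = 0 (shut down); profit = -£130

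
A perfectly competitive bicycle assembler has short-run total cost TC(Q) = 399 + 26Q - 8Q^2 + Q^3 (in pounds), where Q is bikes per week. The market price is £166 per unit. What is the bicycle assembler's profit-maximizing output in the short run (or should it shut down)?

Produce at Q = 10

From TC, MC = TC'(Q) = 26 - 16Q + 3Q^2 and AVC = VC/Q = 26 - 8Q + Q^2.
The AVC parabola has its vertex at Q = 8/2 = 4, where AVC = 26 - 8·4 + 4^2 = £10.
Because £166 ≥ £10, revenue can cover variable cost; the firm operates.
P = MC gives -140 - 16Q + 3Q^2 = 0, with roots -14/3 and 10. Take the larger (rising MC): Q* = 10.
Check: AVC at Q = 10 is £46 ≤ P, so revenue covers variable cost.
Profit = P·Q − TC = 166·10 − 859 = £801.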